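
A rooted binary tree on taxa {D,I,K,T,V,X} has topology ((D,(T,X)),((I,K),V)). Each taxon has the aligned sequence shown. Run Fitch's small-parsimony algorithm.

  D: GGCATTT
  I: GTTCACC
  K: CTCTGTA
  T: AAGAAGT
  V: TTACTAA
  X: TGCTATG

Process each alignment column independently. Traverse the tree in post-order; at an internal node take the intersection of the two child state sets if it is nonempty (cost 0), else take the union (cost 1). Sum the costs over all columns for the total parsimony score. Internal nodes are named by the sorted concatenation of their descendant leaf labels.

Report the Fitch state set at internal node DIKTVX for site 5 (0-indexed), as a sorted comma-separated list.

TX@0: {A} ∪ {T} = {A,T} (union, +1)
DTX@0: {G} ∪ {A,T} = {A,G,T} (union, +1)
IK@0: {G} ∪ {C} = {C,G} (union, +1)
IKV@0: {C,G} ∪ {T} = {C,G,T} (union, +1)
DIKTVX@0: {A,G,T} ∩ {C,G,T} = {G,T} (intersection, +0)
TX@1: {A} ∪ {G} = {A,G} (union, +1)
DTX@1: {G} ∩ {A,G} = {G} (intersection, +0)
IK@1: {T} ∩ {T} = {T} (intersection, +0)
IKV@1: {T} ∩ {T} = {T} (intersection, +0)
DIKTVX@1: {G} ∪ {T} = {G,T} (union, +1)
TX@2: {G} ∪ {C} = {C,G} (union, +1)
DTX@2: {C} ∩ {C,G} = {C} (intersection, +0)
IK@2: {T} ∪ {C} = {C,T} (union, +1)
IKV@2: {C,T} ∪ {A} = {A,C,T} (union, +1)
DIKTVX@2: {C} ∩ {A,C,T} = {C} (intersection, +0)
TX@3: {A} ∪ {T} = {A,T} (union, +1)
DTX@3: {A} ∩ {A,T} = {A} (intersection, +0)
IK@3: {C} ∪ {T} = {C,T} (union, +1)
IKV@3: {C,T} ∩ {C} = {C} (intersection, +0)
DIKTVX@3: {A} ∪ {C} = {A,C} (union, +1)
TX@4: {A} ∩ {A} = {A} (intersection, +0)
DTX@4: {T} ∪ {A} = {A,T} (union, +1)
IK@4: {A} ∪ {G} = {A,G} (union, +1)
IKV@4: {A,G} ∪ {T} = {A,G,T} (union, +1)
DIKTVX@4: {A,T} ∩ {A,G,T} = {A,T} (intersection, +0)
TX@5: {G} ∪ {T} = {G,T} (union, +1)
DTX@5: {T} ∩ {G,T} = {T} (intersection, +0)
IK@5: {C} ∪ {T} = {C,T} (union, +1)
IKV@5: {C,T} ∪ {A} = {A,C,T} (union, +1)
DIKTVX@5: {T} ∩ {A,C,T} = {T} (intersection, +0)
TX@6: {T} ∪ {G} = {G,T} (union, +1)
DTX@6: {T} ∩ {G,T} = {T} (intersection, +0)
IK@6: {C} ∪ {A} = {A,C} (union, +1)
IKV@6: {A,C} ∩ {A} = {A} (intersection, +0)
DIKTVX@6: {T} ∪ {A} = {A,T} (union, +1)
per-site changes: [4, 2, 3, 3, 3, 3, 3]; total = 21

T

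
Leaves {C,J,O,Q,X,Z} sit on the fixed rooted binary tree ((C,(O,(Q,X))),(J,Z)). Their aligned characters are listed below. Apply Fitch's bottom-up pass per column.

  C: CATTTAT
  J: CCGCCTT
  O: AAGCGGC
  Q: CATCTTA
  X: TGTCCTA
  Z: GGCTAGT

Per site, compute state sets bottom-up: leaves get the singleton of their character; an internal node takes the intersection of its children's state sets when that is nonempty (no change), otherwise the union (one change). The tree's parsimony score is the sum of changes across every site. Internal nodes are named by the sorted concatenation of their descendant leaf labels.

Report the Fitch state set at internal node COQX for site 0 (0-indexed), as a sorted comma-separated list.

QX@0: {C} ∪ {T} = {C,T} (union, +1)
OQX@0: {A} ∪ {C,T} = {A,C,T} (union, +1)
COQX@0: {C} ∩ {A,C,T} = {C} (intersection, +0)
JZ@0: {C} ∪ {G} = {C,G} (union, +1)
CJOQXZ@0: {C} ∩ {C,G} = {C} (intersection, +0)
QX@1: {A} ∪ {G} = {A,G} (union, +1)
OQX@1: {A} ∩ {A,G} = {A} (intersection, +0)
COQX@1: {A} ∩ {A} = {A} (intersection, +0)
JZ@1: {C} ∪ {G} = {C,G} (union, +1)
CJOQXZ@1: {A} ∪ {C,G} = {A,C,G} (union, +1)
QX@2: {T} ∩ {T} = {T} (intersection, +0)
OQX@2: {G} ∪ {T} = {G,T} (union, +1)
COQX@2: {T} ∩ {G,T} = {T} (intersection, +0)
JZ@2: {G} ∪ {C} = {C,G} (union, +1)
CJOQXZ@2: {T} ∪ {C,G} = {C,G,T} (union, +1)
QX@3: {C} ∩ {C} = {C} (intersection, +0)
OQX@3: {C} ∩ {C} = {C} (intersection, +0)
COQX@3: {T} ∪ {C} = {C,T} (union, +1)
JZ@3: {C} ∪ {T} = {C,T} (union, +1)
CJOQXZ@3: {C,T} ∩ {C,T} = {C,T} (intersection, +0)
QX@4: {T} ∪ {C} = {C,T} (union, +1)
OQX@4: {G} ∪ {C,T} = {C,G,T} (union, +1)
COQX@4: {T} ∩ {C,G,T} = {T} (intersection, +0)
JZ@4: {C} ∪ {A} = {A,C} (union, +1)
CJOQXZ@4: {T} ∪ {A,C} = {A,C,T} (union, +1)
QX@5: {T} ∩ {T} = {T} (intersection, +0)
OQX@5: {G} ∪ {T} = {G,T} (union, +1)
COQX@5: {A} ∪ {G,T} = {A,G,T} (union, +1)
JZ@5: {T} ∪ {G} = {G,T} (union, +1)
CJOQXZ@5: {A,G,T} ∩ {G,T} = {G,T} (intersection, +0)
QX@6: {A} ∩ {A} = {A} (intersection, +0)
OQX@6: {C} ∪ {A} = {A,C} (union, +1)
COQX@6: {T} ∪ {A,C} = {A,C,T} (union, +1)
JZ@6: {T} ∩ {T} = {T} (intersection, +0)
CJOQXZ@6: {A,C,T} ∩ {T} = {T} (intersection, +0)
per-site changes: [3, 3, 3, 2, 4, 3, 2]; total = 20

C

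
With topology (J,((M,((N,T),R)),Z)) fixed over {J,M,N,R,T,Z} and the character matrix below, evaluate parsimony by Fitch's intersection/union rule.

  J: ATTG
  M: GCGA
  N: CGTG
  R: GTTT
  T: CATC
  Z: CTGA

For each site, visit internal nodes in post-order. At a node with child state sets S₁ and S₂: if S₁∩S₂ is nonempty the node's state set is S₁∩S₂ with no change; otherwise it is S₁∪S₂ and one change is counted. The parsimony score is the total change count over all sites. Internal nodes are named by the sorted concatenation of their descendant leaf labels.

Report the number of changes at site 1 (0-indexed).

NT@0: {C} ∩ {C} = {C} (intersection, +0)
NRT@0: {C} ∪ {G} = {C,G} (union, +1)
MNRT@0: {G} ∩ {C,G} = {G} (intersection, +0)
MNRTZ@0: {G} ∪ {C} = {C,G} (union, +1)
JMNRTZ@0: {A} ∪ {C,G} = {A,C,G} (union, +1)
NT@1: {G} ∪ {A} = {A,G} (union, +1)
NRT@1: {A,G} ∪ {T} = {A,G,T} (union, +1)
MNRT@1: {C} ∪ {A,G,T} = {A,C,G,T} (union, +1)
MNRTZ@1: {A,C,G,T} ∩ {T} = {T} (intersection, +0)
JMNRTZ@1: {T} ∩ {T} = {T} (intersection, +0)
NT@2: {T} ∩ {T} = {T} (intersection, +0)
NRT@2: {T} ∩ {T} = {T} (intersection, +0)
MNRT@2: {G} ∪ {T} = {G,T} (union, +1)
MNRTZ@2: {G,T} ∩ {G} = {G} (intersection, +0)
JMNRTZ@2: {T} ∪ {G} = {G,T} (union, +1)
NT@3: {G} ∪ {C} = {C,G} (union, +1)
NRT@3: {C,G} ∪ {T} = {C,G,T} (union, +1)
MNRT@3: {A} ∪ {C,G,T} = {A,C,G,T} (union, +1)
MNRTZ@3: {A,C,G,T} ∩ {A} = {A} (intersection, +0)
JMNRTZ@3: {G} ∪ {A} = {A,G} (union, +1)
per-site changes: [3, 3, 2, 4]; total = 12

3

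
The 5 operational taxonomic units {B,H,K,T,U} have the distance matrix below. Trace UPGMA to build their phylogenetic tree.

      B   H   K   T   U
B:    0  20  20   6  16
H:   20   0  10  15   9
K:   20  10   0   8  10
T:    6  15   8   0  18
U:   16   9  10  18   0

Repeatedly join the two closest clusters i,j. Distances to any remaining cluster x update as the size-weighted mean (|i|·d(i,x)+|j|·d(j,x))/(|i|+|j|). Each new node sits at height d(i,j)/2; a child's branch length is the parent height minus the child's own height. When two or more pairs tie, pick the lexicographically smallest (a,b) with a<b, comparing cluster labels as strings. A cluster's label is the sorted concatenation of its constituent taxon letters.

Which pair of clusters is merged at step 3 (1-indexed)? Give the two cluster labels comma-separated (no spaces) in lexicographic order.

HU,K

1. join B+T (d=6) ⇒ BT; edges |B|=3, |T|=3
  updated: d(BT,H)=35/2, d(BT,K)=14, d(BT,U)=17
2. join H+U (d=9) ⇒ HU; edges |H|=9/2, |U|=9/2
  updated: d(BT,HU)=69/4, d(HU,K)=10
3. join HU+K (d=10) ⇒ HKU; edges |HU|=1/2, |K|=5
  updated: d(BT,HKU)=97/6
4. join BT+HKU (d=97/6) ⇒ BHKTU; edges |BT|=61/12, |HKU|=37/12
final tree: ((B:3,T:3):61/12,((H:9/2,U:9/2):1/2,K:5):37/12)
total length: 86/3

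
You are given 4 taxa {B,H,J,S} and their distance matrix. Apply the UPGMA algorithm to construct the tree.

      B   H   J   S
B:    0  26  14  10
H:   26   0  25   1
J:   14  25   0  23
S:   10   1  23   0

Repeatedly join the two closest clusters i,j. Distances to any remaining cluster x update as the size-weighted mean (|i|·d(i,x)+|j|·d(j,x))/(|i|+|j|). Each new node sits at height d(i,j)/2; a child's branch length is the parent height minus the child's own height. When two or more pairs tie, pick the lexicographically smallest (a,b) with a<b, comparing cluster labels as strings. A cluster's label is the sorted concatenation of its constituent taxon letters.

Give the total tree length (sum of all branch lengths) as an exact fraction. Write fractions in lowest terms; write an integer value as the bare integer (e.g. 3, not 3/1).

57/2

1. join H+S (d=1) ⇒ HS; edges |H|=1/2, |S|=1/2
  updated: d(B,HS)=18, d(HS,J)=24
2. join B+J (d=14) ⇒ BJ; edges |B|=7, |J|=7
  updated: d(BJ,HS)=21
3. join BJ+HS (d=21) ⇒ BHJS; edges |BJ|=7/2, |HS|=10
final tree: ((B:7,J:7):7/2,(H:1/2,S:1/2):10)
total length: 57/2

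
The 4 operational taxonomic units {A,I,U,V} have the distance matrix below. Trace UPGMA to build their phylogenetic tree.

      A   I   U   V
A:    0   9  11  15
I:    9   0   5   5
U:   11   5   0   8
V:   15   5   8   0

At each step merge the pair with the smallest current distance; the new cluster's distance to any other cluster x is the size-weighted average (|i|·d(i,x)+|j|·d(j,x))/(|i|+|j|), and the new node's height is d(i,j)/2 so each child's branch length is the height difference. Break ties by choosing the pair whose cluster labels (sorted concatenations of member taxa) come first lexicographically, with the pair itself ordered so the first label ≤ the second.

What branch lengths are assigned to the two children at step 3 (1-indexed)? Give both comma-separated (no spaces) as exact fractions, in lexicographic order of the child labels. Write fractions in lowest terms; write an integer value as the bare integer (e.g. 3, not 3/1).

step 1: merge (I,U) at d=5; branch lengths I→5/2, U→5/2; new cluster IU
  updated: d(A,IU)=10, d(IU,V)=13/2
step 2: merge (IU,V) at d=13/2; branch lengths IU→3/4, V→13/4; new cluster IUV
  updated: d(A,IUV)=35/3
step 3: merge (A,IUV) at d=35/3; branch lengths A→35/6, IUV→31/12; new cluster AIUV
final tree: (A:35/6,((I:5/2,U:5/2):3/4,V:13/4):31/12)
total length: 209/12

35/6,31/12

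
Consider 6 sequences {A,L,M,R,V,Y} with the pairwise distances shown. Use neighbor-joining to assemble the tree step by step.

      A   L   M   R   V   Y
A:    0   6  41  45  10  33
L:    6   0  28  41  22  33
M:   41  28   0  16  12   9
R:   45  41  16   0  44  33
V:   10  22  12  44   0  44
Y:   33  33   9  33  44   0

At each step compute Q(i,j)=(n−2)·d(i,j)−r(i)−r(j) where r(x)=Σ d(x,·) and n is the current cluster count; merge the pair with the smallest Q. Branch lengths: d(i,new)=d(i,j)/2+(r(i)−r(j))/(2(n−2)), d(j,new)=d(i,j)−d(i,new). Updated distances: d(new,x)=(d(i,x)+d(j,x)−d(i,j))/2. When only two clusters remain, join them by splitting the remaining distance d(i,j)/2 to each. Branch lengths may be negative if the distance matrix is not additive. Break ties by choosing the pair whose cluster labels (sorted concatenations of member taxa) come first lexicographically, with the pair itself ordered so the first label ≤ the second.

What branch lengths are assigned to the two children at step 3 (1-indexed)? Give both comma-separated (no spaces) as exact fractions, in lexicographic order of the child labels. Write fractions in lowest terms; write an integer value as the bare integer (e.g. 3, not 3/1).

271/16,297/16

1. join A+L (d=6, Q=-241) ⇒ AL; edges |A|=29/8, |L|=19/8
  updated: d(AL,M)=63/2, d(AL,R)=40, d(AL,V)=13, d(AL,Y)=30
2. join AL+V (d=13, Q=-377/2) ⇒ ALV; edges |AL|=27/4, |V|=25/4
  updated: d(ALV,M)=61/4, d(ALV,R)=71/2, d(ALV,Y)=61/2
3. join ALV+R (d=71/2, Q=-379/4) ⇒ ALRV; edges |ALV|=271/16, |R|=297/16
  updated: d(ALRV,M)=-17/8, d(ALRV,Y)=14
4. join ALRV+M (d=-17/8, Q=-167/8) ⇒ ALMRV; edges |ALRV|=23/16, |M|=-57/16
  updated: d(ALMRV,Y)=201/16
5. join ALMRV+Y (d=201/16) ⇒ ALMRVY; edges |ALMRV|=201/32, |Y|=201/32
final tree: (((((A:29/8,L:19/8):27/4,V:25/4):271/16,R:297/16):23/16,M:-57/16):201/32,Y:201/32)
total length: 1039/16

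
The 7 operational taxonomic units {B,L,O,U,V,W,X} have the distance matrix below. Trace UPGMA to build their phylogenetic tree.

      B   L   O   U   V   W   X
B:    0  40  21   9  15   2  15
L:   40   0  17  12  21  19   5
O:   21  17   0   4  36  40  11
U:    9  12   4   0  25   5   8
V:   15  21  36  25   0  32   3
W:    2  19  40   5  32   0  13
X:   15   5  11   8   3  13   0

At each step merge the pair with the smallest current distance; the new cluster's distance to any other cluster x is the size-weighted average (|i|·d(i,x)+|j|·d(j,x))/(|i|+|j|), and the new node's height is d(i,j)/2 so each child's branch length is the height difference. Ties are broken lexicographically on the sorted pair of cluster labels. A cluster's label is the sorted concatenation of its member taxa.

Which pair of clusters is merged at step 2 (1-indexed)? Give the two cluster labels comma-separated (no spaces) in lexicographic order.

V,X

1. join B+W (d=2) ⇒ BW; edges |B|=1, |W|=1
  updated: d(BW,L)=59/2, d(BW,O)=61/2, d(BW,U)=7, d(BW,V)=47/2, d(BW,X)=14
2. join V+X (d=3) ⇒ VX; edges |V|=3/2, |X|=3/2
  updated: d(BW,VX)=75/4, d(L,VX)=13, d(O,VX)=47/2, d(U,VX)=33/2
3. join O+U (d=4) ⇒ OU; edges |O|=2, |U|=2
  updated: d(BW,OU)=75/4, d(L,OU)=29/2, d(OU,VX)=20
4. join L+VX (d=13) ⇒ LVX; edges |L|=13/2, |VX|=5
  updated: d(BW,LVX)=67/3, d(LVX,OU)=109/6
5. join LVX+OU (d=109/6) ⇒ LOUVX; edges |LVX|=31/12, |OU|=85/12
  updated: d(BW,LOUVX)=209/10
6. join BW+LOUVX (d=209/10) ⇒ BLOUVWX; edges |BW|=189/20, |LOUVX|=41/30
final tree: ((B:1,W:1):189/20,((L:13/2,(V:3/2,X:3/2):5):31/12,(O:2,U:2):85/12):41/30)
total length: 2459/60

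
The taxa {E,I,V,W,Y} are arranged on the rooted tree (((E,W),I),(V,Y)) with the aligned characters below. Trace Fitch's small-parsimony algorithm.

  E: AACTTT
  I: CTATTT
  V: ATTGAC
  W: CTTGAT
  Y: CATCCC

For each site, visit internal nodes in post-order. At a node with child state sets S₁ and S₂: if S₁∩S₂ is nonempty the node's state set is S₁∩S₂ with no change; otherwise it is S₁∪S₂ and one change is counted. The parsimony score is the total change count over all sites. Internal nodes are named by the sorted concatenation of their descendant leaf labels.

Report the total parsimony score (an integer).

13

site 0, node EW: E={A} ∪ W={C} → {A,C} (+1)
site 0, node EIW: EW={A,C} ∩ I={C} → {C} (+0)
site 0, node VY: V={A} ∪ Y={C} → {A,C} (+1)
site 0, node EIVWY: EIW={C} ∩ VY={A,C} → {C} (+0)
site 1, node EW: E={A} ∪ W={T} → {A,T} (+1)
site 1, node EIW: EW={A,T} ∩ I={T} → {T} (+0)
site 1, node VY: V={T} ∪ Y={A} → {A,T} (+1)
site 1, node EIVWY: EIW={T} ∩ VY={A,T} → {T} (+0)
site 2, node EW: E={C} ∪ W={T} → {C,T} (+1)
site 2, node EIW: EW={C,T} ∪ I={A} → {A,C,T} (+1)
site 2, node VY: V={T} ∩ Y={T} → {T} (+0)
site 2, node EIVWY: EIW={A,C,T} ∩ VY={T} → {T} (+0)
site 3, node EW: E={T} ∪ W={G} → {G,T} (+1)
site 3, node EIW: EW={G,T} ∩ I={T} → {T} (+0)
site 3, node VY: V={G} ∪ Y={C} → {C,G} (+1)
site 3, node EIVWY: EIW={T} ∪ VY={C,G} → {C,G,T} (+1)
site 4, node EW: E={T} ∪ W={A} → {A,T} (+1)
site 4, node EIW: EW={A,T} ∩ I={T} → {T} (+0)
site 4, node VY: V={A} ∪ Y={C} → {A,C} (+1)
site 4, node EIVWY: EIW={T} ∪ VY={A,C} → {A,C,T} (+1)
site 5, node EW: E={T} ∩ W={T} → {T} (+0)
site 5, node EIW: EW={T} ∩ I={T} → {T} (+0)
site 5, node VY: V={C} ∩ Y={C} → {C} (+0)
site 5, node EIVWY: EIW={T} ∪ VY={C} → {C,T} (+1)
per-site changes: [2, 2, 2, 3, 3, 1]; total = 13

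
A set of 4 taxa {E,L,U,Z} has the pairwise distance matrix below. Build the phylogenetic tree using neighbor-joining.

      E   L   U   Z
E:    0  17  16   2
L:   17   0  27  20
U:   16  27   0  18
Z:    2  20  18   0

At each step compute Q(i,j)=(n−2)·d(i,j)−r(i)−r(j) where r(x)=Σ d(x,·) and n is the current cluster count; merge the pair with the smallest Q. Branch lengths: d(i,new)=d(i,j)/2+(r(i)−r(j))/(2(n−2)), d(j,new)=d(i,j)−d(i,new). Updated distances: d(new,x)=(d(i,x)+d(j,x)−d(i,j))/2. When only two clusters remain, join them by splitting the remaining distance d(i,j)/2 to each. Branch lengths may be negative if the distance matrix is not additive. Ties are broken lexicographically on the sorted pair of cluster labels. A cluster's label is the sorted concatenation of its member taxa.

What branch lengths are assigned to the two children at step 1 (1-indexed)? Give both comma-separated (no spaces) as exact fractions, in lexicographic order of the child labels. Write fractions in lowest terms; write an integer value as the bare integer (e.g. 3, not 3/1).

iteration 1: select E,Z (d=2, Q=-71); attach at lengths (-1/4, 9/4); label the merged cluster EZ
  updated: d(EZ,L)=35/2, d(EZ,U)=16
iteration 2: select EZ,L (d=35/2, Q=-121/2); attach at lengths (13/4, 57/4); label the merged cluster ELZ
  updated: d(ELZ,U)=51/4
iteration 3: select ELZ,U (d=51/4); attach at lengths (51/8, 51/8); label the merged cluster ELUZ
final tree: (((E:-1/4,Z:9/4):13/4,L:57/4):51/8,U:51/8)
total length: 129/4

-1/4,9/4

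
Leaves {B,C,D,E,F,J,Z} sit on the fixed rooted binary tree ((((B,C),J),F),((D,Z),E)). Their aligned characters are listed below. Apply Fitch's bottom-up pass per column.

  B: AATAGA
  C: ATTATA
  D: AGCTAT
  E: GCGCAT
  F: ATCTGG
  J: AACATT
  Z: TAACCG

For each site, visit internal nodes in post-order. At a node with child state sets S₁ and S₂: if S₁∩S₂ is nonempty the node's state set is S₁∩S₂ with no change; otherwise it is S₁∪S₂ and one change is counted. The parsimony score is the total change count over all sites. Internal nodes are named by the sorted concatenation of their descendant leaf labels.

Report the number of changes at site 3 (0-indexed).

[col 0] BC: children B:{A}, C:{A} ∩→ {A}; cost 0
[col 0] BCJ: children BC:{A}, J:{A} ∩→ {A}; cost 0
[col 0] BCFJ: children BCJ:{A}, F:{A} ∩→ {A}; cost 0
[col 0] DZ: children D:{A}, Z:{T} ∪→ {A,T}; cost 1
[col 0] DEZ: children DZ:{A,T}, E:{G} ∪→ {A,G,T}; cost 1
[col 0] BCDEFJZ: children BCFJ:{A}, DEZ:{A,G,T} ∩→ {A}; cost 0
[col 1] BC: children B:{A}, C:{T} ∪→ {A,T}; cost 1
[col 1] BCJ: children BC:{A,T}, J:{A} ∩→ {A}; cost 0
[col 1] BCFJ: children BCJ:{A}, F:{T} ∪→ {A,T}; cost 1
[col 1] DZ: children D:{G}, Z:{A} ∪→ {A,G}; cost 1
[col 1] DEZ: children DZ:{A,G}, E:{C} ∪→ {A,C,G}; cost 1
[col 1] BCDEFJZ: children BCFJ:{A,T}, DEZ:{A,C,G} ∩→ {A}; cost 0
[col 2] BC: children B:{T}, C:{T} ∩→ {T}; cost 0
[col 2] BCJ: children BC:{T}, J:{C} ∪→ {C,T}; cost 1
[col 2] BCFJ: children BCJ:{C,T}, F:{C} ∩→ {C}; cost 0
[col 2] DZ: children D:{C}, Z:{A} ∪→ {A,C}; cost 1
[col 2] DEZ: children DZ:{A,C}, E:{G} ∪→ {A,C,G}; cost 1
[col 2] BCDEFJZ: children BCFJ:{C}, DEZ:{A,C,G} ∩→ {C}; cost 0
[col 3] BC: children B:{A}, C:{A} ∩→ {A}; cost 0
[col 3] BCJ: children BC:{A}, J:{A} ∩→ {A}; cost 0
[col 3] BCFJ: children BCJ:{A}, F:{T} ∪→ {A,T}; cost 1
[col 3] DZ: children D:{T}, Z:{C} ∪→ {C,T}; cost 1
[col 3] DEZ: children DZ:{C,T}, E:{C} ∩→ {C}; cost 0
[col 3] BCDEFJZ: children BCFJ:{A,T}, DEZ:{C} ∪→ {A,C,T}; cost 1
[col 4] BC: children B:{G}, C:{T} ∪→ {G,T}; cost 1
[col 4] BCJ: children BC:{G,T}, J:{T} ∩→ {T}; cost 0
[col 4] BCFJ: children BCJ:{T}, F:{G} ∪→ {G,T}; cost 1
[col 4] DZ: children D:{A}, Z:{C} ∪→ {A,C}; cost 1
[col 4] DEZ: children DZ:{A,C}, E:{A} ∩→ {A}; cost 0
[col 4] BCDEFJZ: children BCFJ:{G,T}, DEZ:{A} ∪→ {A,G,T}; cost 1
[col 5] BC: children B:{A}, C:{A} ∩→ {A}; cost 0
[col 5] BCJ: children BC:{A}, J:{T} ∪→ {A,T}; cost 1
[col 5] BCFJ: children BCJ:{A,T}, F:{G} ∪→ {A,G,T}; cost 1
[col 5] DZ: children D:{T}, Z:{G} ∪→ {G,T}; cost 1
[col 5] DEZ: children DZ:{G,T}, E:{T} ∩→ {T}; cost 0
[col 5] BCDEFJZ: children BCFJ:{A,G,T}, DEZ:{T} ∩→ {T}; cost 0
per-site changes: [2, 4, 3, 3, 4, 3]; total = 19

3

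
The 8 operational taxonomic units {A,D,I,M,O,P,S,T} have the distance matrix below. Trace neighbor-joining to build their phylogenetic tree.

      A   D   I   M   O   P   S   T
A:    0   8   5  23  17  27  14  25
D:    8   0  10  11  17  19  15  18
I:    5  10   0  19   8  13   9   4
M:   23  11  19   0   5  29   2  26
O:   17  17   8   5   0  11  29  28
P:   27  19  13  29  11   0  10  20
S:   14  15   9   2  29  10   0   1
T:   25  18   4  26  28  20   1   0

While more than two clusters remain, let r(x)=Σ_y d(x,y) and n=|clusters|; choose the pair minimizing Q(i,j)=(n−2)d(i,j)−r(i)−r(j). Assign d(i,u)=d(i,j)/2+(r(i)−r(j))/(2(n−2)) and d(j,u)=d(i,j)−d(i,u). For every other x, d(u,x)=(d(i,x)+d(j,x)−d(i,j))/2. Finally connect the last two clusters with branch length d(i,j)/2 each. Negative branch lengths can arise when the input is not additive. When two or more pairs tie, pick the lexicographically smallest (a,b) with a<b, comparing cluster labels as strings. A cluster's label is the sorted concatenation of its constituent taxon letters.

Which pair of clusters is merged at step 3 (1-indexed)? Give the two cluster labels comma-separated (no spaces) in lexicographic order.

A,D

step 1: merge (M,O) at d=5, Q=-200; branch lengths M→5/2, O→5/2; new cluster MO
  updated: d(A,MO)=35/2, d(D,MO)=23/2, d(I,MO)=11, d(MO,P)=35/2, d(MO,S)=13, d(MO,T)=49/2
step 2: merge (S,T) at d=1, Q=-299/2; branch lengths S→-51/20, T→71/20; new cluster ST
  updated: d(A,ST)=19, d(D,ST)=16, d(I,ST)=6, d(MO,ST)=73/4, d(P,ST)=29/2
step 3: merge (A,D) at d=8, Q=-109; branch lengths A→11/2, D→5/2; new cluster AD
  updated: d(AD,I)=7/2, d(AD,MO)=21/2, d(AD,P)=19, d(AD,ST)=27/2
step 4: merge (P,ST) at d=29/2, Q=-291/4; branch lengths P→221/24, ST→127/24; new cluster PST
  updated: d(AD,PST)=9, d(I,PST)=9/4, d(MO,PST)=85/8
step 5: merge (AD,MO) at d=21/2, Q=-273/8; branch lengths AD→95/32, MO→241/32; new cluster ADMO
  updated: d(ADMO,I)=2, d(ADMO,PST)=73/16
step 6: merge (ADMO,I) at d=2, Q=-141/16; branch lengths ADMO→69/32, I→-5/32; new cluster ADIMO
  updated: d(ADIMO,PST)=77/32
step 7: merge (ADIMO,PST) at d=77/32; branch lengths ADIMO→77/64, PST→77/64; new cluster ADIMOPST
final tree: ((((A:11/2,D:5/2):95/32,(M:5/2,O:5/2):241/32):69/32,I:-5/32):77/64,(P:221/24,(S:-51/20,T:71/20):127/24):77/64)
total length: 1389/32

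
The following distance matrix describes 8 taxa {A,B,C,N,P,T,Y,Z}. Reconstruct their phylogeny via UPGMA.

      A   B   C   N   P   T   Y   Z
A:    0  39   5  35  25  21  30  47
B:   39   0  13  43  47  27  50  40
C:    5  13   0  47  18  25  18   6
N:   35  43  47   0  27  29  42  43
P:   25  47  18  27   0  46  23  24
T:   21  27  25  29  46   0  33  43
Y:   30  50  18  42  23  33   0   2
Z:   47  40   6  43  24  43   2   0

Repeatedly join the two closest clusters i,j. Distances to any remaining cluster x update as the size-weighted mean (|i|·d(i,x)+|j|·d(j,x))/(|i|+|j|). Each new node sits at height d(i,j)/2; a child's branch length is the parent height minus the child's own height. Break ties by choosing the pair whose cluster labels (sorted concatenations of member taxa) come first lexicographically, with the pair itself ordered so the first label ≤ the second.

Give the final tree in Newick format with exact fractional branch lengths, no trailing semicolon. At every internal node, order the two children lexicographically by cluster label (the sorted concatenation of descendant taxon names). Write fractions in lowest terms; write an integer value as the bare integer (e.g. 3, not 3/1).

(((((A:5/2,C:5/2):33/4,P:43/4):19/12,(Y:1,Z:1):34/3):331/60,(B:27/2,T:27/2):87/20):23/20,N:19)

step 1: merge (Y,Z) at d=2; branch lengths Y→1, Z→1; new cluster YZ
  updated: d(A,YZ)=77/2, d(B,YZ)=45, d(C,YZ)=12, d(N,YZ)=85/2, d(P,YZ)=47/2, d(T,YZ)=38
step 2: merge (A,C) at d=5; branch lengths A→5/2, C→5/2; new cluster AC
  updated: d(AC,B)=26, d(AC,N)=41, d(AC,P)=43/2, d(AC,T)=23, d(AC,YZ)=101/4
step 3: merge (AC,P) at d=43/2; branch lengths AC→33/4, P→43/4; new cluster ACP
  updated: d(ACP,B)=33, d(ACP,N)=109/3, d(ACP,T)=92/3, d(ACP,YZ)=74/3
step 4: merge (ACP,YZ) at d=74/3; branch lengths ACP→19/12, YZ→34/3; new cluster ACPYZ
  updated: d(ACPYZ,B)=189/5, d(ACPYZ,N)=194/5, d(ACPYZ,T)=168/5
step 5: merge (B,T) at d=27; branch lengths B→27/2, T→27/2; new cluster BT
  updated: d(ACPYZ,BT)=357/10, d(BT,N)=36
step 6: merge (ACPYZ,BT) at d=357/10; branch lengths ACPYZ→331/60, BT→87/20; new cluster ABCPTYZ
  updated: d(ABCPTYZ,N)=38
step 7: merge (ABCPTYZ,N) at d=38; branch lengths ABCPTYZ→23/20, N→19; new cluster ABCNPTYZ
final tree: (((((A:5/2,C:5/2):33/4,P:43/4):19/12,(Y:1,Z:1):34/3):331/60,(B:27/2,T:27/2):87/20):23/20,N:19)
total length: 1439/15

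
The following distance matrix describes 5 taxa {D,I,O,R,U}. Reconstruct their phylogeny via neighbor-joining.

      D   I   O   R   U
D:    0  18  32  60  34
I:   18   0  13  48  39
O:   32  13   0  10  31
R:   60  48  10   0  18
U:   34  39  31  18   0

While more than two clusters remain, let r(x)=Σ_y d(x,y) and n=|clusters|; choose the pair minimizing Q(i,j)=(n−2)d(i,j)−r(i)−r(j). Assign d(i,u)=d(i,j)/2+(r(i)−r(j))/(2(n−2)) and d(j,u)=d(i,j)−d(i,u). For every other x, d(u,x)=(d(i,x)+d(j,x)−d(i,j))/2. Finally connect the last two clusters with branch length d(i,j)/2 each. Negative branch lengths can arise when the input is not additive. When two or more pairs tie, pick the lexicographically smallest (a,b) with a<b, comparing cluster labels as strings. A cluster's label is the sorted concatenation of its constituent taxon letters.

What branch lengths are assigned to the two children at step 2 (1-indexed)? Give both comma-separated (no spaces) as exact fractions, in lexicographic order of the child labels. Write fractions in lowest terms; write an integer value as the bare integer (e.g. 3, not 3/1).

117/8,-9/8

step 1: merge (D,I) at d=18, Q=-208; branch lengths D→40/3, I→14/3; new cluster DI
  updated: d(DI,O)=27/2, d(DI,R)=45, d(DI,U)=55/2
step 2: merge (DI,O) at d=27/2, Q=-227/2; branch lengths DI→117/8, O→-9/8; new cluster DIO
  updated: d(DIO,R)=83/4, d(DIO,U)=45/2
step 3: merge (DIO,R) at d=83/4, Q=-245/4; branch lengths DIO→101/8, R→65/8; new cluster DIOR
  updated: d(DIOR,U)=79/8
step 4: merge (DIOR,U) at d=79/8; branch lengths DIOR→79/16, U→79/16; new cluster DIORU
final tree: ((((D:40/3,I:14/3):117/8,O:-9/8):101/8,R:65/8):79/16,U:79/16)
total length: 497/8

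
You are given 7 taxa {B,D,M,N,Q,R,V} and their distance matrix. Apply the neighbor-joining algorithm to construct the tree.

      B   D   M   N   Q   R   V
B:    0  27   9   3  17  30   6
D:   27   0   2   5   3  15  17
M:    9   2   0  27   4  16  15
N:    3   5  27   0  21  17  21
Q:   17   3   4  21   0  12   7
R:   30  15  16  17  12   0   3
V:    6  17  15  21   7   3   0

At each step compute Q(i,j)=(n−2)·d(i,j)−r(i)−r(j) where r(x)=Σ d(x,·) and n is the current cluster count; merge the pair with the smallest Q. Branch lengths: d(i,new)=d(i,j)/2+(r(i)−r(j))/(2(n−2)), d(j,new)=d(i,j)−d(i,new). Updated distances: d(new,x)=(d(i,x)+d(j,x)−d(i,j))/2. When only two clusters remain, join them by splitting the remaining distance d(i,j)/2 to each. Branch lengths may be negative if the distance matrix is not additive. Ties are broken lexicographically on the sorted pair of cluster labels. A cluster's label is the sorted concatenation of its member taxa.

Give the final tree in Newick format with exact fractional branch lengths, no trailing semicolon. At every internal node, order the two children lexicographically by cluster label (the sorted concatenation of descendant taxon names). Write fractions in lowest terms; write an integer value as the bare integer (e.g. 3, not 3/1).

step 1: merge (B,N) at d=3, Q=-171; branch lengths B→13/10, N→17/10; new cluster BN
  updated: d(BN,D)=29/2, d(BN,M)=33/2, d(BN,Q)=35/2, d(BN,R)=22, d(BN,V)=12
step 2: merge (R,V) at d=3, Q=-110; branch lengths R→13/4, V→-1/4; new cluster RV
  updated: d(BN,RV)=31/2, d(D,RV)=29/2, d(M,RV)=14, d(Q,RV)=8
step 3: merge (BN,RV) at d=31/2, Q=-139/2; branch lengths BN→39/4, RV→23/4; new cluster BNRV
  updated: d(BNRV,D)=27/4, d(BNRV,M)=15/2, d(BNRV,Q)=5
step 4: merge (BNRV,Q) at d=5, Q=-85/4; branch lengths BNRV→69/16, Q→11/16; new cluster BNQRV
  updated: d(BNQRV,D)=19/8, d(BNQRV,M)=13/4
step 5: merge (BNQRV,D) at d=19/8, Q=-61/8; branch lengths BNQRV→29/16, D→9/16; new cluster BDNQRV
  updated: d(BDNQRV,M)=23/16
step 6: merge (BDNQRV,M) at d=23/16; branch lengths BDNQRV→23/32, M→23/32; new cluster BDMNQRV
final tree: (((((B:13/10,N:17/10):39/4,(R:13/4,V:-1/4):23/4):69/16,Q:11/16):29/16,D:9/16):23/32,M:23/32)
total length: 485/16

(((((B:13/10,N:17/10):39/4,(R:13/4,V:-1/4):23/4):69/16,Q:11/16):29/16,D:9/16):23/32,M:23/32)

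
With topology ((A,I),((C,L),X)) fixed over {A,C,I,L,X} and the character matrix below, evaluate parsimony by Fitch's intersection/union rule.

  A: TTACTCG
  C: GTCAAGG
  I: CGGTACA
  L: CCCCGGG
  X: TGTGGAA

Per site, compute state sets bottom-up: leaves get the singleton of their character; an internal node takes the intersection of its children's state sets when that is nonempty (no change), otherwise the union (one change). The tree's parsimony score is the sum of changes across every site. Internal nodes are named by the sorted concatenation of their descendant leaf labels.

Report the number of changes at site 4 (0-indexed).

3

AI@0: {T} ∪ {C} = {C,T} (union, +1)
CL@0: {G} ∪ {C} = {C,G} (union, +1)
CLX@0: {C,G} ∪ {T} = {C,G,T} (union, +1)
ACILX@0: {C,T} ∩ {C,G,T} = {C,T} (intersection, +0)
AI@1: {T} ∪ {G} = {G,T} (union, +1)
CL@1: {T} ∪ {C} = {C,T} (union, +1)
CLX@1: {C,T} ∪ {G} = {C,G,T} (union, +1)
ACILX@1: {G,T} ∩ {C,G,T} = {G,T} (intersection, +0)
AI@2: {A} ∪ {G} = {A,G} (union, +1)
CL@2: {C} ∩ {C} = {C} (intersection, +0)
CLX@2: {C} ∪ {T} = {C,T} (union, +1)
ACILX@2: {A,G} ∪ {C,T} = {A,C,G,T} (union, +1)
AI@3: {C} ∪ {T} = {C,T} (union, +1)
CL@3: {A} ∪ {C} = {A,C} (union, +1)
CLX@3: {A,C} ∪ {G} = {A,C,G} (union, +1)
ACILX@3: {C,T} ∩ {A,C,G} = {C} (intersection, +0)
AI@4: {T} ∪ {A} = {A,T} (union, +1)
CL@4: {A} ∪ {G} = {A,G} (union, +1)
CLX@4: {A,G} ∩ {G} = {G} (intersection, +0)
ACILX@4: {A,T} ∪ {G} = {A,G,T} (union, +1)
AI@5: {C} ∩ {C} = {C} (intersection, +0)
CL@5: {G} ∩ {G} = {G} (intersection, +0)
CLX@5: {G} ∪ {A} = {A,G} (union, +1)
ACILX@5: {C} ∪ {A,G} = {A,C,G} (union, +1)
AI@6: {G} ∪ {A} = {A,G} (union, +1)
CL@6: {G} ∩ {G} = {G} (intersection, +0)
CLX@6: {G} ∪ {A} = {A,G} (union, +1)
ACILX@6: {A,G} ∩ {A,G} = {A,G} (intersection, +0)
per-site changes: [3, 3, 3, 3, 3, 2, 2]; total = 19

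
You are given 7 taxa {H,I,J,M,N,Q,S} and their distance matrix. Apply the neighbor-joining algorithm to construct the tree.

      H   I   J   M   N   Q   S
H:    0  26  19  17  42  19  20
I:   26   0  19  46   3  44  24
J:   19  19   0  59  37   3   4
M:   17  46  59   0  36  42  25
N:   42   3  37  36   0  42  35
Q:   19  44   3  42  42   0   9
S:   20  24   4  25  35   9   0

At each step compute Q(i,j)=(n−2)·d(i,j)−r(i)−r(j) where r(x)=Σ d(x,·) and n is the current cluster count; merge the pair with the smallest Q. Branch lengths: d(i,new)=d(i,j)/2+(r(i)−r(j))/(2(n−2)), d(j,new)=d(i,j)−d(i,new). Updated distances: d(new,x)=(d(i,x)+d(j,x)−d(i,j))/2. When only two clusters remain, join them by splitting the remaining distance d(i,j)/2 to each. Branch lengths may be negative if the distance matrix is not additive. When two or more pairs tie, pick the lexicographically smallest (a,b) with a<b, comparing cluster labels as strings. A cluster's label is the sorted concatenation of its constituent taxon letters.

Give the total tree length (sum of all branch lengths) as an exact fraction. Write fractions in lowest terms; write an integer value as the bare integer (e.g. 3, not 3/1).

1025/16

1. join I+N (d=3, Q=-342) ⇒ IN; edges |I|=-9/5, |N|=24/5
  updated: d(H,IN)=65/2, d(IN,J)=53/2, d(IN,M)=79/2, d(IN,Q)=83/2, d(IN,S)=28
2. join H+M (d=17, Q=-222) ⇒ HM; edges |H|=-7/8, |M|=143/8
  updated: d(HM,IN)=55/2, d(HM,J)=61/2, d(HM,Q)=22, d(HM,S)=14
3. join HM+IN (d=55/2, Q=-135) ⇒ HIMN; edges |HM|=53/6, |IN|=56/3
  updated: d(HIMN,J)=59/4, d(HIMN,Q)=18, d(HIMN,S)=29/4
4. join HIMN+S (d=29/4, Q=-183/4) ⇒ HIMNS; edges |HIMN|=137/16, |S|=-21/16
  updated: d(HIMNS,J)=23/4, d(HIMNS,Q)=79/8
5. join HIMNS+J (d=23/4, Q=-149/8) ⇒ HIJMNS; edges |HIMNS|=101/16, |J|=-9/16
  updated: d(HIJMNS,Q)=57/16
6. join HIJMNS+Q (d=57/16) ⇒ HIJMNQS; edges |HIJMNS|=57/32, |Q|=57/32
final tree: (((((H:-7/8,M:143/8):53/6,(I:-9/5,N:24/5):56/3):137/16,S:-21/16):101/16,J:-9/16):57/32,Q:57/32)
total length: 1025/16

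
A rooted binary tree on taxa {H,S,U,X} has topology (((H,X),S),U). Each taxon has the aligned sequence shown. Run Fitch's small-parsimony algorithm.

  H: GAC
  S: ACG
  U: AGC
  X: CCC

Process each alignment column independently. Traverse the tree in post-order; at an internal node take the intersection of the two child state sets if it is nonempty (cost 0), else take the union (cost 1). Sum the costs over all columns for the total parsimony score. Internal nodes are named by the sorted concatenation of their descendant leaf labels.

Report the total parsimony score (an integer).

site 0, node HX: H={G} ∪ X={C} → {C,G} (+1)
site 0, node HSX: HX={C,G} ∪ S={A} → {A,C,G} (+1)
site 0, node HSUX: HSX={A,C,G} ∩ U={A} → {A} (+0)
site 1, node HX: H={A} ∪ X={C} → {A,C} (+1)
site 1, node HSX: HX={A,C} ∩ S={C} → {C} (+0)
site 1, node HSUX: HSX={C} ∪ U={G} → {C,G} (+1)
site 2, node HX: H={C} ∩ X={C} → {C} (+0)
site 2, node HSX: HX={C} ∪ S={G} → {C,G} (+1)
site 2, node HSUX: HSX={C,G} ∩ U={C} → {C} (+0)
per-site changes: [2, 2, 1]; total = 5

5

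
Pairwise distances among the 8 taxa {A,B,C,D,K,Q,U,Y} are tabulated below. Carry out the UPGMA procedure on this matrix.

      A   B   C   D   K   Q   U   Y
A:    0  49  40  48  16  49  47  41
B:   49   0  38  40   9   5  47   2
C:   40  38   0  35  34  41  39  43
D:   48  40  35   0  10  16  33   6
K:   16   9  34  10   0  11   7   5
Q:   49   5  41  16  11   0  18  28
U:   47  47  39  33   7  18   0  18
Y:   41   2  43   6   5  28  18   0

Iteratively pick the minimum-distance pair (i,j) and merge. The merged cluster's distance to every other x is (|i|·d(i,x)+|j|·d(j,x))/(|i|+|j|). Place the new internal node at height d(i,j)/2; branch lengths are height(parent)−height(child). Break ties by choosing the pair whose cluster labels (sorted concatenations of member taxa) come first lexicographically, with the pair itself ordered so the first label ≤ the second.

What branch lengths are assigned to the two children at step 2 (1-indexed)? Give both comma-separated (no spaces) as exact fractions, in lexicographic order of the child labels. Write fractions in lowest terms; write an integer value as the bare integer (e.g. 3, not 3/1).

5/2,7/2

1. join B+Y (d=2) ⇒ BY; edges |B|=1, |Y|=1
  updated: d(A,BY)=45, d(BY,C)=81/2, d(BY,D)=23, d(BY,K)=7, d(BY,Q)=33/2, d(BY,U)=65/2
2. join BY+K (d=7) ⇒ BKY; edges |BY|=5/2, |K|=7/2
  updated: d(A,BKY)=106/3, d(BKY,C)=115/3, d(BKY,D)=56/3, d(BKY,Q)=44/3, d(BKY,U)=24
3. join BKY+Q (d=44/3) ⇒ BKQY; edges |BKY|=23/6, |Q|=22/3
  updated: d(A,BKQY)=155/4, d(BKQY,C)=39, d(BKQY,D)=18, d(BKQY,U)=45/2
4. join BKQY+D (d=18) ⇒ BDKQY; edges |BKQY|=5/3, |D|=9
  updated: d(A,BDKQY)=203/5, d(BDKQY,C)=191/5, d(BDKQY,U)=123/5
5. join BDKQY+U (d=123/5) ⇒ BDKQUY; edges |BDKQY|=33/10, |U|=123/10
  updated: d(A,BDKQUY)=125/3, d(BDKQUY,C)=115/3
6. join BDKQUY+C (d=115/3) ⇒ BCDKQUY; edges |BDKQUY|=103/15, |C|=115/6
  updated: d(A,BCDKQUY)=290/7
7. join A+BCDKQUY (d=290/7) ⇒ ABCDKQUY; edges |A|=145/7, |BCDKQUY|=65/42
final tree: (A:145/7,((((((B:1,Y:1):5/2,K:7/2):23/6,Q:22/3):5/3,D:9):33/10,U:123/10):103/15,C:115/6):65/42)
total length: 6561/70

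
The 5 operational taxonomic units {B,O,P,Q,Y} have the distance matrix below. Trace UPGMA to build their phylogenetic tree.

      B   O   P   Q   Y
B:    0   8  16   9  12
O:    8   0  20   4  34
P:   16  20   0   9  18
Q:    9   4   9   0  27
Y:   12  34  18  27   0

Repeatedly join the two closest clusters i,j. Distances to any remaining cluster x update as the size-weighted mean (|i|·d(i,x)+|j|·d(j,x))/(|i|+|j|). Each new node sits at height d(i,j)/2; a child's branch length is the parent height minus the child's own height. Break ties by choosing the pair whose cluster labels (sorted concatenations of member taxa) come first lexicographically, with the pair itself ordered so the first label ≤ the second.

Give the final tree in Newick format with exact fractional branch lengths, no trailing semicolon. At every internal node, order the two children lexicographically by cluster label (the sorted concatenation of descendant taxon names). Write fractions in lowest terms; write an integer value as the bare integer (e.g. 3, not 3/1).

(((B:17/4,(O:2,Q:2):9/4):13/4,P:15/2):31/8,Y:91/8)

step 1: merge (O,Q) at d=4; branch lengths O→2, Q→2; new cluster OQ
  updated: d(B,OQ)=17/2, d(OQ,P)=29/2, d(OQ,Y)=61/2
step 2: merge (B,OQ) at d=17/2; branch lengths B→17/4, OQ→9/4; new cluster BOQ
  updated: d(BOQ,P)=15, d(BOQ,Y)=73/3
step 3: merge (BOQ,P) at d=15; branch lengths BOQ→13/4, P→15/2; new cluster BOPQ
  updated: d(BOPQ,Y)=91/4
step 4: merge (BOPQ,Y) at d=91/4; branch lengths BOPQ→31/8, Y→91/8; new cluster BOPQY
final tree: (((B:17/4,(O:2,Q:2):9/4):13/4,P:15/2):31/8,Y:91/8)
total length: 73/2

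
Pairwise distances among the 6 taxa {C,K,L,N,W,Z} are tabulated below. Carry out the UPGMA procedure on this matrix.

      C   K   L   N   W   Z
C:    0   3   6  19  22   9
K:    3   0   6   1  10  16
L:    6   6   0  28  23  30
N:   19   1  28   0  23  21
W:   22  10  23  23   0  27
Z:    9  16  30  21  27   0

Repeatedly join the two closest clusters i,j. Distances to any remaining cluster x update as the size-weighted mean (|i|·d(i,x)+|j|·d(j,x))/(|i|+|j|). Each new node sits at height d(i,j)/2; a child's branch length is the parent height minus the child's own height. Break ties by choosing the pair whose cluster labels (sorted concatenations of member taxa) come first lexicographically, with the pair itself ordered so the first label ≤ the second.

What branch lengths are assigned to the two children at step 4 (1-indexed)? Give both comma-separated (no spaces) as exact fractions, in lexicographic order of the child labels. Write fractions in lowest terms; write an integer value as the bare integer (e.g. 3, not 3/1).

iteration 1: select K,N (d=1); attach at lengths (1/2, 1/2); label the merged cluster KN
  updated: d(C,KN)=11, d(KN,L)=17, d(KN,W)=33/2, d(KN,Z)=37/2
iteration 2: select C,L (d=6); attach at lengths (3, 3); label the merged cluster CL
  updated: d(CL,KN)=14, d(CL,W)=45/2, d(CL,Z)=39/2
iteration 3: select CL,KN (d=14); attach at lengths (4, 13/2); label the merged cluster CKLN
  updated: d(CKLN,W)=39/2, d(CKLN,Z)=19
iteration 4: select CKLN,Z (d=19); attach at lengths (5/2, 19/2); label the merged cluster CKLNZ
  updated: d(CKLNZ,W)=21
iteration 5: select CKLNZ,W (d=21); attach at lengths (1, 21/2); label the merged cluster CKLNWZ
final tree: ((((C:3,L:3):4,(K:1/2,N:1/2):13/2):5/2,Z:19/2):1,W:21/2)
total length: 41

5/2,19/2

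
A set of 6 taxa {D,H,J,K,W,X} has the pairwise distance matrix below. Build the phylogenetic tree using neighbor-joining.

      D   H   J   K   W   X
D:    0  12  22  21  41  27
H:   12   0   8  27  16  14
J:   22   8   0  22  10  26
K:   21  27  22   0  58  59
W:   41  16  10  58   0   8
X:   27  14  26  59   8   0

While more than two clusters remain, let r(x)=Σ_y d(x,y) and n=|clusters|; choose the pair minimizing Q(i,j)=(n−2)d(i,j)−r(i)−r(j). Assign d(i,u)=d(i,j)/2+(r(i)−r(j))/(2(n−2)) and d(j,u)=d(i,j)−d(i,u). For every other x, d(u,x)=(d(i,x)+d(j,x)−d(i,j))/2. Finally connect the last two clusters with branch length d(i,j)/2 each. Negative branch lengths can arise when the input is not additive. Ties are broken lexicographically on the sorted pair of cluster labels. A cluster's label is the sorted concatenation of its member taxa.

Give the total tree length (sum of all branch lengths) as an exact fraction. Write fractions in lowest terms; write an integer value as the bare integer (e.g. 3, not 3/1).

iteration 1: select W,X (d=8, Q=-235); attach at lengths (31/8, 33/8); label the merged cluster WX
  updated: d(D,WX)=30, d(H,WX)=11, d(J,WX)=14, d(K,WX)=109/2
iteration 2: select D,K (d=21, Q=-293/2); attach at lengths (47/12, 205/12); label the merged cluster DK
  updated: d(DK,H)=9, d(DK,J)=23/2, d(DK,WX)=127/4
iteration 3: select DK,J (d=23/2, Q=-251/4); attach at lengths (167/16, 17/16); label the merged cluster DJK
  updated: d(DJK,H)=11/4, d(DJK,WX)=137/8
iteration 4: select DJK,H (d=11/4, Q=-247/8); attach at lengths (71/16, -27/16); label the merged cluster DHJK
  updated: d(DHJK,WX)=203/16
iteration 5: select DHJK,WX (d=203/16); attach at lengths (203/32, 203/32); label the merged cluster DHJKWX
final tree: ((((D:47/12,K:205/12):167/16,J:17/16):71/16,H:-27/16):203/32,(W:31/8,X:33/8):203/32)
total length: 895/16

895/16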